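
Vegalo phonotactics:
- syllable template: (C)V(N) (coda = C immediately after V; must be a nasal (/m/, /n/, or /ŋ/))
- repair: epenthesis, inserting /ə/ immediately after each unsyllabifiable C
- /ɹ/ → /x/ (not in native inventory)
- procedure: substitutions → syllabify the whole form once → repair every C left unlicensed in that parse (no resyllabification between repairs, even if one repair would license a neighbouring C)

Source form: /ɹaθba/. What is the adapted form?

Substitution: /ɹ/ → /x/, giving /xaθba/.
The consonants /θ/ cannot be parsed into a legal (C)V(N) syllable (only a nasal (/m/, /n/, or /ŋ/) is licensed in coda position; onsets are limited to one consonant).
Inserting the epenthetic vowel yields /θ/ → /θə/.

xaθəba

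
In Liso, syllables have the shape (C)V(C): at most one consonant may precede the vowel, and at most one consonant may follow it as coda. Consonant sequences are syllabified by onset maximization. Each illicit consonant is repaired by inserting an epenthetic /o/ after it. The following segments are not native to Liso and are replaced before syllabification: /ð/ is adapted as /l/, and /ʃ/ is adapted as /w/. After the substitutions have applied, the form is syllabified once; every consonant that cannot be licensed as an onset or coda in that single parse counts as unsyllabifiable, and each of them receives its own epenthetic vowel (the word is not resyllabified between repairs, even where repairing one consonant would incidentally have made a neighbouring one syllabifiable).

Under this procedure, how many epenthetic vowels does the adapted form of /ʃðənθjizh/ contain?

3

After substitution the input is /wlənθjizh/.
The unsyllabifiable consonants are /w/, /θ/, /h/; each receives one epenthetic vowel.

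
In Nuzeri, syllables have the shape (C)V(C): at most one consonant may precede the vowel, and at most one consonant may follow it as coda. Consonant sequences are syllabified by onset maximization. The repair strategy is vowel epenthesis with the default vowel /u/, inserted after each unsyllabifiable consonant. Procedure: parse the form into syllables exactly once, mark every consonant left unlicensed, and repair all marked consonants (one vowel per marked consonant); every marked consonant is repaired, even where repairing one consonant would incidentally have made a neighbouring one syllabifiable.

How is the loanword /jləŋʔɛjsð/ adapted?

Under (C)V(C), the unsyllabifiable consonants are /j/, /s/, /ð/ (at most one coda consonant is licensed; onsets are limited to one consonant).
Each unlicensed consonant becomes the onset of a new syllable: /j/ → /ju/, /s/ → /su/, /ð/ → /ðu/.

juləŋʔɛjsuðu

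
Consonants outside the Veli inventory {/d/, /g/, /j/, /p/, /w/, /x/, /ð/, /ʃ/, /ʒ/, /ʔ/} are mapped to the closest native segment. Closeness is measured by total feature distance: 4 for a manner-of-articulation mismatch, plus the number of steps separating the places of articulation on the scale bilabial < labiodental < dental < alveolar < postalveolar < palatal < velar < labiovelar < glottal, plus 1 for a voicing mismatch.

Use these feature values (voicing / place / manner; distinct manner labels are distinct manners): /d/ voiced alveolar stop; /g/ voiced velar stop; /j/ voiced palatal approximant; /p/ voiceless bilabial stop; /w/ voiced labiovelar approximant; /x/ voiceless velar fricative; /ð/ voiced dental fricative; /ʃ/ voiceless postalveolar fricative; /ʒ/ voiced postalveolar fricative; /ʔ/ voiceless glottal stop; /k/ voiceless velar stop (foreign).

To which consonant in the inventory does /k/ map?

/g/ is closest: same manner (stop), place distance 0 (velar→velar), voicing differs (+1); total 1. Next closest is /ʔ/ at distance 2.

g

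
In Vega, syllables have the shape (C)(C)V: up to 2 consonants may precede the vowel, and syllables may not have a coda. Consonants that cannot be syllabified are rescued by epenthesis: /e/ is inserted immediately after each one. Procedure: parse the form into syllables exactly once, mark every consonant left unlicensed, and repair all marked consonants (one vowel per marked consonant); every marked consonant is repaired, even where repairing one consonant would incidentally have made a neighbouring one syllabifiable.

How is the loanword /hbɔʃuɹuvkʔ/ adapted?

Syllabifying with onset maximization leaves /v/, /k/, /ʔ/ stranded (no codas are permitted; onsets may contain at most 2 consonants).
Inserting the epenthetic vowel yields /v/ → /ve/, /k/ → /ke/, /ʔ/ → /ʔe/.

hbɔʃuɹuvekeʔe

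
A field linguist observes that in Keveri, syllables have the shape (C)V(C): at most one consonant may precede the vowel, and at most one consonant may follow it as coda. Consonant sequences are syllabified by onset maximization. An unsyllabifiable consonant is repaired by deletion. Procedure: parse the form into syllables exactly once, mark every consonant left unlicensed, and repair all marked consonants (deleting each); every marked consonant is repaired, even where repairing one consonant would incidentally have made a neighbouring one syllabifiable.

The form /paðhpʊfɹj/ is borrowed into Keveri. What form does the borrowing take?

paðpʊf

Under (C)V(C), the unsyllabifiable consonants are /h/, /ɹ/, /j/ (at most one coda consonant is licensed; onsets are limited to one consonant).
Deletion applies to /h/, /ɹ/, /j/.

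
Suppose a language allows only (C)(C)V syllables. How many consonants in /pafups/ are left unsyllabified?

Under (C)(C)V, the unsyllabifiable consonants are /p/, /s/ (no codas are permitted; onsets may contain at most 2 consonants).

2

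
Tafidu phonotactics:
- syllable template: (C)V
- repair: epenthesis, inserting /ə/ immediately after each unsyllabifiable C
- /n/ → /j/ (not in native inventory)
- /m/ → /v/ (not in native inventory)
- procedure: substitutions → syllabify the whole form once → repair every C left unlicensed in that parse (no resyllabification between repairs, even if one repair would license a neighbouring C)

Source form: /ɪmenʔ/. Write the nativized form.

ɪvejəʔə

Substitution: /m/ → /v/, /n/ → /j/, giving /ɪvejʔ/.
Under (C)V, the unsyllabifiable consonants are /j/, /ʔ/ (no codas are permitted; onsets are limited to one consonant).
Epenthesis after each stranded consonant: /j/ → /jə/, /ʔ/ → /ʔə/.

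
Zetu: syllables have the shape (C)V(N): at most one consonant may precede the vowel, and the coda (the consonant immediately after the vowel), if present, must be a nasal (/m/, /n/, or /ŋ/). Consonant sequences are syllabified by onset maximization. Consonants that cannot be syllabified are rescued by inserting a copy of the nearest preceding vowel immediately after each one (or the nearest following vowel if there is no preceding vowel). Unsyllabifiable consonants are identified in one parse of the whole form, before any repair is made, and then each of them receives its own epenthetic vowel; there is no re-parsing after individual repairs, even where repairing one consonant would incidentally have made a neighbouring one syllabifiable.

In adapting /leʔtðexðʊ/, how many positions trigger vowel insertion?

3

The unsyllabifiable consonants are /ʔ/, /t/, /x/; each receives one epenthetic vowel.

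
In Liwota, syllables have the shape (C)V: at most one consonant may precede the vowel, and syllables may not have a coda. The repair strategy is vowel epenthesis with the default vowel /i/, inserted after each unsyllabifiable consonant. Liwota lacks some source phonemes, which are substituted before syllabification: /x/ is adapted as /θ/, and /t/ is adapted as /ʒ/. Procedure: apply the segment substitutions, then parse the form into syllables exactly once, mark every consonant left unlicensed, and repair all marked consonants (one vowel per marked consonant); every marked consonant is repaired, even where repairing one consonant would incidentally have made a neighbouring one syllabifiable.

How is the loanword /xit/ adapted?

Substitution: /x/ → /θ/, /t/ → /ʒ/, giving /θiʒ/.
The consonants /ʒ/ cannot be parsed into a legal (C)V syllable (no codas are permitted; onsets are limited to one consonant).
Each unlicensed consonant becomes the onset of a new syllable: /ʒ/ → /ʒi/.

θiʒi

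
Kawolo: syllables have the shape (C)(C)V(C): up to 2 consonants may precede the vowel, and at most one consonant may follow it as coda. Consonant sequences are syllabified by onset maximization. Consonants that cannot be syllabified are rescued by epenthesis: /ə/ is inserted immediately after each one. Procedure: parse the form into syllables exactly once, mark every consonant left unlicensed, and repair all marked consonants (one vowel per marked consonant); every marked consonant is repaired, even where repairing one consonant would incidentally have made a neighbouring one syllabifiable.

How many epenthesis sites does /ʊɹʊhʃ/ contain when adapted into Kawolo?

The unsyllabifiable consonants are /ʃ/; each receives one epenthetic vowel.

1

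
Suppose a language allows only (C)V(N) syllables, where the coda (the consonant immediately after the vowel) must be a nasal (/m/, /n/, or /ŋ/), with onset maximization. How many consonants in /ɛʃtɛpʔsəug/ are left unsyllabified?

Under (C)V(N), the unsyllabifiable consonants are /ʃ/, /p/, /ʔ/, /g/ (only a nasal (/m/, /n/, or /ŋ/) is licensed in coda position; onsets are limited to one consonant).

4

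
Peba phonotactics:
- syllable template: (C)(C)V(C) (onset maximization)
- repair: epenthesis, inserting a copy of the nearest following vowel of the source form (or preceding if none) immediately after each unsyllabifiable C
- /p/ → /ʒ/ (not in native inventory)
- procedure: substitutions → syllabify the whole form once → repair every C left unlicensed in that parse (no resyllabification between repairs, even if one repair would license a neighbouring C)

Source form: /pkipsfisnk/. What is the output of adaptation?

Substitution: /p/ → /ʒ/, giving /ʒkiʒsfisnk/.
Syllabifying with onset maximization leaves /n/, /k/ stranded (at most one coda consonant is licensed; onsets may contain at most 2 consonants).
Each unlicensed consonant becomes the onset of a new syllable: /n/ → /ni/, /k/ → /ki/.

ʒkiʒsfisniki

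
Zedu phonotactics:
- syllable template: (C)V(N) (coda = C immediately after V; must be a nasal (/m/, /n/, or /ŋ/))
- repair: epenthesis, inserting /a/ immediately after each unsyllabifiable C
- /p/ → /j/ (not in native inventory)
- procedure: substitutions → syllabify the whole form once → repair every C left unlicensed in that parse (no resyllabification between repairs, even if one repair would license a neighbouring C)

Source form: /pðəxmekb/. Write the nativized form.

Substitution: /p/ → /j/, giving /jðəxmekb/.
Under (C)V(N), the unsyllabifiable consonants are /j/, /x/, /k/, /b/ (only a nasal (/m/, /n/, or /ŋ/) is licensed in coda position; onsets are limited to one consonant).
Inserting the epenthetic vowel yields /j/ → /ja/, /x/ → /xa/, /k/ → /ka/, /b/ → /ba/.

jaðəxamekaba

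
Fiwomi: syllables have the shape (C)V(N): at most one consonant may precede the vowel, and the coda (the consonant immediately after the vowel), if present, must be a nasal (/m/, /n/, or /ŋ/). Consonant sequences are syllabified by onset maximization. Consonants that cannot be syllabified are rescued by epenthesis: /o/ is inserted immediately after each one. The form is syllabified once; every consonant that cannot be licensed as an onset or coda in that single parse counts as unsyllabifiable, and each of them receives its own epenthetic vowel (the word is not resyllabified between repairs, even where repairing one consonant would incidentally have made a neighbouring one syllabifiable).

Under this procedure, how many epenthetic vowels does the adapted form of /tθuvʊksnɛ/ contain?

The unsyllabifiable consonants are /t/, /k/, /s/; each receives one epenthetic vowel.

3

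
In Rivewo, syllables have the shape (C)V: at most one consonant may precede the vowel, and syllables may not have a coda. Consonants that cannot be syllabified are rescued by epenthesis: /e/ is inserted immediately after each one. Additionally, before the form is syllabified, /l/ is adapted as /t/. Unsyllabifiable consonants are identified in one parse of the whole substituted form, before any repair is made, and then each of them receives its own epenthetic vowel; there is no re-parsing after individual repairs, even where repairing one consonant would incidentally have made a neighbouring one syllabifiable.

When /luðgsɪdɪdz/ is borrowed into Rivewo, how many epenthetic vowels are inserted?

After substitution the input is /tuðgsɪdɪdz/.
The unsyllabifiable consonants are /ð/, /g/, /d/, /z/; each receives one epenthetic vowel.

4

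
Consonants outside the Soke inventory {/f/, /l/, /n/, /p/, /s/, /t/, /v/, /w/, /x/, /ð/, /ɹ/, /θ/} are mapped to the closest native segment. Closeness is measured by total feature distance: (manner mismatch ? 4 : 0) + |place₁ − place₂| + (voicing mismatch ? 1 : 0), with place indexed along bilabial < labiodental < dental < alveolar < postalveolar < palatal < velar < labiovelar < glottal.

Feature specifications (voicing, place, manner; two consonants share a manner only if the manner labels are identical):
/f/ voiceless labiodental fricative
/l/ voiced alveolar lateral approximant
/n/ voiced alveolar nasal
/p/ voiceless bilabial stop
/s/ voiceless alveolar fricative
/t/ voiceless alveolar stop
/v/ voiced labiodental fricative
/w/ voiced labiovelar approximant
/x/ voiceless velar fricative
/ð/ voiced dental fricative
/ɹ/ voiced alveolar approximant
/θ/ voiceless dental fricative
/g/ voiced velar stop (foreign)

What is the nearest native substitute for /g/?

t

/t/ is closest: same manner (stop), place distance 3 (velar→alveolar), voicing differs (+1); total 4. Next closest is /w/ at distance 5.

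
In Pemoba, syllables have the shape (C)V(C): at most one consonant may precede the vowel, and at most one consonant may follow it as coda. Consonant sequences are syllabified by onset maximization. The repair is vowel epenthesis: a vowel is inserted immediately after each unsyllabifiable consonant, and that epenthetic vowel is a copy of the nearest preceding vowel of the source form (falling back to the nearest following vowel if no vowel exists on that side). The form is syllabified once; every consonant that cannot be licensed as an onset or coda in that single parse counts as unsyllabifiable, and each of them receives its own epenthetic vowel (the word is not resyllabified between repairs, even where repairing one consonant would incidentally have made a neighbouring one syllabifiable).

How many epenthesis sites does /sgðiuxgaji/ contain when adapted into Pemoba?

2

The unsyllabifiable consonants are /s/, /g/; each receives one epenthetic vowel.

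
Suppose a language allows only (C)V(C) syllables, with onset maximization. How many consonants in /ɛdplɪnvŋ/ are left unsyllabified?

Syllabifying with onset maximization leaves /p/, /v/, /ŋ/ stranded (at most one coda consonant is licensed; onsets are limited to one consonant).

3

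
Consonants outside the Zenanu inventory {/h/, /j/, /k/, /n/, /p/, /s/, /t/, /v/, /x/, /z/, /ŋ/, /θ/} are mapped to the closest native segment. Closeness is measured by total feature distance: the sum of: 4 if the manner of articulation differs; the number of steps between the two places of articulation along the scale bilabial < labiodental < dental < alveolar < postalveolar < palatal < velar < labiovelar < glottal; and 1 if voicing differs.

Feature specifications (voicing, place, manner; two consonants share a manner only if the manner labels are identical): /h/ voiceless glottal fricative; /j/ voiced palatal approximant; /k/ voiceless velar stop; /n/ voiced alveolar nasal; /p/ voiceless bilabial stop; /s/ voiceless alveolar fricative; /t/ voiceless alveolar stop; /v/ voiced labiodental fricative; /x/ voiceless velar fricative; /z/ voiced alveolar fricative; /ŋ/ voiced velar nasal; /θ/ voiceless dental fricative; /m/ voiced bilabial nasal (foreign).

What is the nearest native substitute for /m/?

/n/ is closest: same manner (nasal), place distance 3 (bilabial→alveolar), same voicing; total 3. Next closest is /p/ at distance 5.

n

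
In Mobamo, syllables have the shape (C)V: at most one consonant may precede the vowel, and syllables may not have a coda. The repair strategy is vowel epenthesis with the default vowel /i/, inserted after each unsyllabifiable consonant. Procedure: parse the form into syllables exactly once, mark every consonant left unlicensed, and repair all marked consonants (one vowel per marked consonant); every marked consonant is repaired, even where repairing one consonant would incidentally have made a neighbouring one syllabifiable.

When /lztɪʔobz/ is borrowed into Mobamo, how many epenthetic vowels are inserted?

4

The unsyllabifiable consonants are /l/, /z/, /b/, /z/; each receives one epenthetic vowel.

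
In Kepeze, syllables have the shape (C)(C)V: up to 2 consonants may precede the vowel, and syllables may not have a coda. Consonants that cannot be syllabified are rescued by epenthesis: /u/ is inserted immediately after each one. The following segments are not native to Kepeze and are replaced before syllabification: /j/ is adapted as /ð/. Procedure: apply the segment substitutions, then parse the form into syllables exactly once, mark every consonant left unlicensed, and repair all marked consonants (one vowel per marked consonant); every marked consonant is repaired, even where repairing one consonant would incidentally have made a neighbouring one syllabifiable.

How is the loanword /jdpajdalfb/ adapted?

ðudpaðdalufubu

Substitution: /j/ → /ð/, giving /ðdpaðdalfb/.
The consonants /ð/, /l/, /f/, /b/ cannot be parsed into a legal (C)(C)V syllable (no codas are permitted; onsets may contain at most 2 consonants).
Epenthesis after each stranded consonant: /ð/ → /ðu/, /l/ → /lu/, /f/ → /fu/, /b/ → /bu/.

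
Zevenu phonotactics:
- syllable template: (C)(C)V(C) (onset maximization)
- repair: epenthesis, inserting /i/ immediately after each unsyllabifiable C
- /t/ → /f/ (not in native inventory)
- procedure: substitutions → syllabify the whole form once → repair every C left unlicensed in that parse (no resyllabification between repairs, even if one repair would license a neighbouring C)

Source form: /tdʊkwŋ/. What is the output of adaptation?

Substitution: /t/ → /f/, giving /fdʊkwŋ/.
Under (C)(C)V(C), the unsyllabifiable consonants are /w/, /ŋ/ (at most one coda consonant is licensed; onsets may contain at most 2 consonants).
Each unlicensed consonant becomes the onset of a new syllable: /w/ → /wi/, /ŋ/ → /ŋi/.

fdʊkwiŋi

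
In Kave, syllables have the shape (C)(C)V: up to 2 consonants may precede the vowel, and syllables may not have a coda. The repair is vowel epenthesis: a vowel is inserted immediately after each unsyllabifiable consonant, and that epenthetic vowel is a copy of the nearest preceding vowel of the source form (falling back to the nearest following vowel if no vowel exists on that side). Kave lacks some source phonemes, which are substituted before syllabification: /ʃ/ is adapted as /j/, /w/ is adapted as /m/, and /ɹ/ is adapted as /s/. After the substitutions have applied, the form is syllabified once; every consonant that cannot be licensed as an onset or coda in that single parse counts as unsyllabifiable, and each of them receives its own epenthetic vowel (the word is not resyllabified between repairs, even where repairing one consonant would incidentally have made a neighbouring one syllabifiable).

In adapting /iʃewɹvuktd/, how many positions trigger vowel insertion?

After substitution the input is /ijemsvuktd/.
The unsyllabifiable consonants are /m/, /k/, /t/, /d/; each receives one epenthetic vowel.

4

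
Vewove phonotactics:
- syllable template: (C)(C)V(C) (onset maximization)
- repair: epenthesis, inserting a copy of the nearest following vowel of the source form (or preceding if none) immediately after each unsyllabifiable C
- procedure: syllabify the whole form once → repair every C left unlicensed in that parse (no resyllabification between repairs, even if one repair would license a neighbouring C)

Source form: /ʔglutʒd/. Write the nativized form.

ʔuglutʒudu

Under (C)(C)V(C), the unsyllabifiable consonants are /ʔ/, /ʒ/, /d/ (at most one coda consonant is licensed; onsets may contain at most 2 consonants).
Epenthesis after each stranded consonant: /ʔ/ → /ʔu/, /ʒ/ → /ʒu/, /d/ → /du/.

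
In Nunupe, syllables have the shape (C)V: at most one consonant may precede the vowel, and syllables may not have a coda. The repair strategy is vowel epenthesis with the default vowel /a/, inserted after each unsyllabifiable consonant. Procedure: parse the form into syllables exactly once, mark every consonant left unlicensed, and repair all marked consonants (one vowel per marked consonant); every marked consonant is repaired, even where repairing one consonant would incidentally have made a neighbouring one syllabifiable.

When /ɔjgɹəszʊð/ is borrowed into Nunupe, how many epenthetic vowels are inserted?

The unsyllabifiable consonants are /j/, /g/, /s/, /ð/; each receives one epenthetic vowel.

4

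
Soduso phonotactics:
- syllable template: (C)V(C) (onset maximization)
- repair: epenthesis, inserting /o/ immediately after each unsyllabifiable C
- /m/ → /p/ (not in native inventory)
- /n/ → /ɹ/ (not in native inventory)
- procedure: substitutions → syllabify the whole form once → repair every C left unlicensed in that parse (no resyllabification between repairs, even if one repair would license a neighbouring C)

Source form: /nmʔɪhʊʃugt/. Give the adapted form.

Substitution: /n/ → /ɹ/, /m/ → /p/, giving /ɹpʔɪhʊʃugt/.
Under (C)V(C), the unsyllabifiable consonants are /ɹ/, /p/, /t/ (at most one coda consonant is licensed; onsets are limited to one consonant).
Each unlicensed consonant becomes the onset of a new syllable: /ɹ/ → /ɹo/, /p/ → /po/, /t/ → /to/.

ɹopoʔɪhʊʃugto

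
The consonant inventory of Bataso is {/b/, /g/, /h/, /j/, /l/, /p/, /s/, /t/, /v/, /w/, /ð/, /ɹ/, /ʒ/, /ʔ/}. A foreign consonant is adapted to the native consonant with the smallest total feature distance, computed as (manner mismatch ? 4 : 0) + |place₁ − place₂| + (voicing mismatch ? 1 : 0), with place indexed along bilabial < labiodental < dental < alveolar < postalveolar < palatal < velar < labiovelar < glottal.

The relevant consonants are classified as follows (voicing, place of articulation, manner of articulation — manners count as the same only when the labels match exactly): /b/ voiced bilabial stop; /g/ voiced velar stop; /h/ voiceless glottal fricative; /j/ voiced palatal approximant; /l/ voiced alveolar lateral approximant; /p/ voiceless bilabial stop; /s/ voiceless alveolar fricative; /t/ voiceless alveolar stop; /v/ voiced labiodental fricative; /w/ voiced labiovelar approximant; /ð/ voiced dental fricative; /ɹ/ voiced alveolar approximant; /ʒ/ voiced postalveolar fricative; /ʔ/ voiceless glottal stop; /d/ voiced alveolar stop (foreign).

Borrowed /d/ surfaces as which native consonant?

t

/t/ is closest: same manner (stop), place distance 0 (alveolar→alveolar), voicing differs (+1); total 1. Next closest is /b/ at distance 3.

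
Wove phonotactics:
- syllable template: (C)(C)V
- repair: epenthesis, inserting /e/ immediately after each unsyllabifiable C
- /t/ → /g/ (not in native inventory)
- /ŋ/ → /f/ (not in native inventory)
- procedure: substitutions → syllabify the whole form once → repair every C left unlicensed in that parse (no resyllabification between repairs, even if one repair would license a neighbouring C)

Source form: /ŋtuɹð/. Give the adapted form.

fguɹeðe

Substitution: /ŋ/ → /f/, /t/ → /g/, giving /fguɹð/.
Under (C)(C)V, the unsyllabifiable consonants are /ɹ/, /ð/ (no codas are permitted; onsets may contain at most 2 consonants).
Epenthesis after each stranded consonant: /ɹ/ → /ɹe/, /ð/ → /ðe/.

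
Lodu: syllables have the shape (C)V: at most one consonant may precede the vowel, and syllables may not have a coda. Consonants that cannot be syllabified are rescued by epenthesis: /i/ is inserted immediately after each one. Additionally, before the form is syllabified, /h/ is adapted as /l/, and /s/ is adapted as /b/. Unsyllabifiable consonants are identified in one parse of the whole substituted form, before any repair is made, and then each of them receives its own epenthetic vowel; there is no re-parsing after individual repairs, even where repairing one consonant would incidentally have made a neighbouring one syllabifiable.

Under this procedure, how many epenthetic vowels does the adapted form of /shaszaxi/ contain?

2

After substitution the input is /blabzaxi/.
The unsyllabifiable consonants are /b/, /b/; each receives one epenthetic vowel.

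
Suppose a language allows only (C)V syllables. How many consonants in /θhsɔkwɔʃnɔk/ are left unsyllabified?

5

Under (C)V, the unsyllabifiable consonants are /θ/, /h/, /k/, /ʃ/, /k/ (no codas are permitted; onsets are limited to one consonant).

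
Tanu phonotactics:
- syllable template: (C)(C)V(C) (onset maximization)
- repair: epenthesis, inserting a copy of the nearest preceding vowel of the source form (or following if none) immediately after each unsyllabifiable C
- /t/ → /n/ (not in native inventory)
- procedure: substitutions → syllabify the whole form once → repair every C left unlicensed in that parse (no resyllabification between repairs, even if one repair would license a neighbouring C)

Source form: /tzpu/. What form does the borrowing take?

Substitution: /t/ → /n/, giving /nzpu/.
Under (C)(C)V(C), the unsyllabifiable consonants are /n/ (at most one coda consonant is licensed; onsets may contain at most 2 consonants).
Epenthesis after each stranded consonant: /n/ → /nu/.

nuzpu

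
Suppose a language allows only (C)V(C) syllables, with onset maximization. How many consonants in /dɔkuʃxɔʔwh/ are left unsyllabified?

2

Syllabifying with onset maximization leaves /w/, /h/ stranded (at most one coda consonant is licensed; onsets are limited to one consonant).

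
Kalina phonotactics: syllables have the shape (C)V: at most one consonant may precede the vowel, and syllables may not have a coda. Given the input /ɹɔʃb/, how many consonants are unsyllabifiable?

2

Under (C)V, the unsyllabifiable consonants are /ʃ/, /b/ (no codas are permitted; onsets are limited to one consonant).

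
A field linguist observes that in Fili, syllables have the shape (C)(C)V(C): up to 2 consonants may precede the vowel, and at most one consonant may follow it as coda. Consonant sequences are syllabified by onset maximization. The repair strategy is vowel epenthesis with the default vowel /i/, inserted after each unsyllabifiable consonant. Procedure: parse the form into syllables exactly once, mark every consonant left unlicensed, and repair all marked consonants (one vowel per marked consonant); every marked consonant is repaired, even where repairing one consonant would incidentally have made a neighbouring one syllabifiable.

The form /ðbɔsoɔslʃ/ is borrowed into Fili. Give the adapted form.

Under (C)(C)V(C), the unsyllabifiable consonants are /l/, /ʃ/ (at most one coda consonant is licensed; onsets may contain at most 2 consonants).
Each unlicensed consonant becomes the onset of a new syllable: /l/ → /li/, /ʃ/ → /ʃi/.

ðbɔsoɔsliʃi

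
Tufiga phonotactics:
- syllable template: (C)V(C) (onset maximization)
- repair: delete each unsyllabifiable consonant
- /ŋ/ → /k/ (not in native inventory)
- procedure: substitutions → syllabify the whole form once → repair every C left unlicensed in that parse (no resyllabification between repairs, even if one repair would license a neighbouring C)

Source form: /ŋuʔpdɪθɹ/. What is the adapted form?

kuʔdɪθ

Substitution: /ŋ/ → /k/, giving /kuʔpdɪθɹ/.
The consonants /p/, /ɹ/ cannot be parsed into a legal (C)V(C) syllable (at most one coda consonant is licensed; onsets are limited to one consonant).
Each unlicensed consonant is deleted: /p/, /ɹ/.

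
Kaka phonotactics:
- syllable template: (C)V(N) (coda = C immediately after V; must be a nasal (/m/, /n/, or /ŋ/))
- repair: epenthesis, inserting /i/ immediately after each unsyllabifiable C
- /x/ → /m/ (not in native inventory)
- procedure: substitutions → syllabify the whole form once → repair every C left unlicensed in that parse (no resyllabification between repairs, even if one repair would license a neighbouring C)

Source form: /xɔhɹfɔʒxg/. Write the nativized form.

Substitution: /x/ → /m/, giving /mɔhɹfɔʒmg/.
Syllabifying with onset maximization leaves /h/, /ɹ/, /ʒ/, /m/, /g/ stranded (only a nasal (/m/, /n/, or /ŋ/) is licensed in coda position; onsets are limited to one consonant).
Each unlicensed consonant becomes the onset of a new syllable: /h/ → /hi/, /ɹ/ → /ɹi/, /ʒ/ → /ʒi/, /m/ → /mi/, /g/ → /gi/.

mɔhiɹifɔʒimigi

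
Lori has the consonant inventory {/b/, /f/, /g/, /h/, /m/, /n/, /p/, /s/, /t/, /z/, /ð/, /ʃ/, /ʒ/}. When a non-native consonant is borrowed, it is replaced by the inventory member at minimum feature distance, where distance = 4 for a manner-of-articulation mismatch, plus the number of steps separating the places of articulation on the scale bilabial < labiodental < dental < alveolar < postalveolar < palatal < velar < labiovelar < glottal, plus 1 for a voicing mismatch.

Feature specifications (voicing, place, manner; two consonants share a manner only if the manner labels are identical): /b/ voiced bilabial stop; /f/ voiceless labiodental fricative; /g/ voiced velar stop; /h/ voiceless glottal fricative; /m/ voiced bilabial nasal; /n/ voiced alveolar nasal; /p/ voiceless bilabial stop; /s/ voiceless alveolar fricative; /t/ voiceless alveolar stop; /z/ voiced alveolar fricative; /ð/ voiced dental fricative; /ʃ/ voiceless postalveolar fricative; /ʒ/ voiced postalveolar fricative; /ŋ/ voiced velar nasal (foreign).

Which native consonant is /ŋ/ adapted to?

n

/n/ is closest: same manner (nasal), place distance 3 (velar→alveolar), same voicing; total 3. Next closest is /g/ at distance 4.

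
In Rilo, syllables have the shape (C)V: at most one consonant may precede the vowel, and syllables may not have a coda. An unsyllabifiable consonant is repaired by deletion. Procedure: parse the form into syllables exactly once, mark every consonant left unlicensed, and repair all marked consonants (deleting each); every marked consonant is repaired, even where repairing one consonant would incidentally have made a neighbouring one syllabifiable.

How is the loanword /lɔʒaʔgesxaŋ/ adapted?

The consonants /ʔ/, /s/, /ŋ/ cannot be parsed into a legal (C)V syllable (no codas are permitted; onsets are limited to one consonant).
Each unlicensed consonant is deleted: /ʔ/, /s/, /ŋ/.

lɔʒagexa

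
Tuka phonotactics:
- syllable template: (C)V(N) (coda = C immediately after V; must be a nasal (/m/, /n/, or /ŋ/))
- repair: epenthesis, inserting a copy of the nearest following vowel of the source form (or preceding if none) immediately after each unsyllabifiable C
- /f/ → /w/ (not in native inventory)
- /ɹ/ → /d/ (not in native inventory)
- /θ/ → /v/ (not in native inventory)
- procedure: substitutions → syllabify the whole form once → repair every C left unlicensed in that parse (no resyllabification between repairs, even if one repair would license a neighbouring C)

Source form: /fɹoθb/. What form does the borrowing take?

wodovobo

Substitution: /f/ → /w/, /ɹ/ → /d/, /θ/ → /v/, giving /wdovb/.
The consonants /w/, /v/, /b/ cannot be parsed into a legal (C)V(N) syllable (only a nasal (/m/, /n/, or /ŋ/) is licensed in coda position; onsets are limited to one consonant).
Epenthesis after each stranded consonant: /w/ → /wo/, /v/ → /vo/, /b/ → /bo/.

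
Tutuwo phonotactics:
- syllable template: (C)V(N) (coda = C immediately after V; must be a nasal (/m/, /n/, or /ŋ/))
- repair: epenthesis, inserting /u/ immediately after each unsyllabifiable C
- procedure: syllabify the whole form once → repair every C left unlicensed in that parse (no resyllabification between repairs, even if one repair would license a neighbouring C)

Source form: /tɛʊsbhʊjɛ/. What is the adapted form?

tɛʊsubuhʊjɛ

Syllabifying with onset maximization leaves /s/, /b/ stranded (only a nasal (/m/, /n/, or /ŋ/) is licensed in coda position; onsets are limited to one consonant).
Each unlicensed consonant becomes the onset of a new syllable: /s/ → /su/, /b/ → /bu/.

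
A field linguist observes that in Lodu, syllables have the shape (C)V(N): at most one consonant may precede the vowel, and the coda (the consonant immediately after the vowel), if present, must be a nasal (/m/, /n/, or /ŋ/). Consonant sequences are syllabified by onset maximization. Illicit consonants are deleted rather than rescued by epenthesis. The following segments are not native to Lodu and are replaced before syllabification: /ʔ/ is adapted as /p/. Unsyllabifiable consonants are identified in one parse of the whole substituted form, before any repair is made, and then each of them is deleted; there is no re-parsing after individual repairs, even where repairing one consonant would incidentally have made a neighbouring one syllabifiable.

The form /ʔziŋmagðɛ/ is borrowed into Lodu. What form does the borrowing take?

Substitution: /ʔ/ → /p/, giving /pziŋmagðɛ/.
Syllabifying with onset maximization leaves /p/, /g/ stranded (only a nasal (/m/, /n/, or /ŋ/) is licensed in coda position; onsets are limited to one consonant).
Deletion applies to /p/, /g/.

ziŋmaðɛ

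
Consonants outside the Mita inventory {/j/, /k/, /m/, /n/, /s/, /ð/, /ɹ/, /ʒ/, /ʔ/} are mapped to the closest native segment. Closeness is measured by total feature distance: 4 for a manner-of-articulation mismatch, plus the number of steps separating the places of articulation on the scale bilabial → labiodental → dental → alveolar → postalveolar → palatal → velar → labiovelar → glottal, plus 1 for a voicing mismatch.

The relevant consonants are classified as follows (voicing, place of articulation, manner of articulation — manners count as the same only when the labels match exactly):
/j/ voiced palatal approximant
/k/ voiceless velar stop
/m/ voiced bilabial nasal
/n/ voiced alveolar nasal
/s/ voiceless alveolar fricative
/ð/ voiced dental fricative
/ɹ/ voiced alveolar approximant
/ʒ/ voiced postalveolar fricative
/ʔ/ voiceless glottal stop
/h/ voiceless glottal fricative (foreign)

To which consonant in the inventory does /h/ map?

/ʔ/ is closest: manner differs (fricative→stop, +4), place distance 0 (glottal→glottal), same voicing; total 4. Next closest is /s/ at distance 5.

ʔ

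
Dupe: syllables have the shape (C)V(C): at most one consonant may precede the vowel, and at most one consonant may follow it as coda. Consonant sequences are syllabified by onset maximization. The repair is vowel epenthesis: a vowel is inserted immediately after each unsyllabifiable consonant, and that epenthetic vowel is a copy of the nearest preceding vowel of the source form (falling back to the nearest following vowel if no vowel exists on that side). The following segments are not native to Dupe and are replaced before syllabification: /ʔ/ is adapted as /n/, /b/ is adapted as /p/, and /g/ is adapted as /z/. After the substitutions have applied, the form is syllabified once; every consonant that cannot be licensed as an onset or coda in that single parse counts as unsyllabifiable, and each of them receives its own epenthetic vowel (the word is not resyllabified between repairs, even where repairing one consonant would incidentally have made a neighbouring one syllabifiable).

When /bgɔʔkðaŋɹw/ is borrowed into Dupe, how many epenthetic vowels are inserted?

After substitution the input is /pzɔnkðaŋɹw/.
The unsyllabifiable consonants are /p/, /k/, /ɹ/, /w/; each receives one epenthetic vowel.

4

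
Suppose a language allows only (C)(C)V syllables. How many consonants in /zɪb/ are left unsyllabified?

1

The consonants /b/ cannot be parsed into a legal (C)(C)V syllable (no codas are permitted; onsets may contain at most 2 consonants).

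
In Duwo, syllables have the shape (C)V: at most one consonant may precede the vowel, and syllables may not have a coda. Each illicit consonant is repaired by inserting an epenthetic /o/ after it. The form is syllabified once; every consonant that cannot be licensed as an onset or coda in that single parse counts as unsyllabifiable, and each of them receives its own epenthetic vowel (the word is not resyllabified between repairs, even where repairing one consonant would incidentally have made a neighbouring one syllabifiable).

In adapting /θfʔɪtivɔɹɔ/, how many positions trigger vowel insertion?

2

The unsyllabifiable consonants are /θ/, /f/; each receives one epenthetic vowel.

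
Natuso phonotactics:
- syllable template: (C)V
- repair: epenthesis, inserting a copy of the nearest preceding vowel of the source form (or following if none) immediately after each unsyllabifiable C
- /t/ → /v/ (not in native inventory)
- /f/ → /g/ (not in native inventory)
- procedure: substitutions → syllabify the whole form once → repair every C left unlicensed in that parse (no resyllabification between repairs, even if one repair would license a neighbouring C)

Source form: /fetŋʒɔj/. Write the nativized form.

geveŋeʒɔjɔ

Substitution: /f/ → /g/, /t/ → /v/, giving /gevŋʒɔj/.
The consonants /v/, /ŋ/, /j/ cannot be parsed into a legal (C)V syllable (no codas are permitted; onsets are limited to one consonant).
Each unlicensed consonant becomes the onset of a new syllable: /v/ → /ve/, /ŋ/ → /ŋe/, /j/ → /jɔ/.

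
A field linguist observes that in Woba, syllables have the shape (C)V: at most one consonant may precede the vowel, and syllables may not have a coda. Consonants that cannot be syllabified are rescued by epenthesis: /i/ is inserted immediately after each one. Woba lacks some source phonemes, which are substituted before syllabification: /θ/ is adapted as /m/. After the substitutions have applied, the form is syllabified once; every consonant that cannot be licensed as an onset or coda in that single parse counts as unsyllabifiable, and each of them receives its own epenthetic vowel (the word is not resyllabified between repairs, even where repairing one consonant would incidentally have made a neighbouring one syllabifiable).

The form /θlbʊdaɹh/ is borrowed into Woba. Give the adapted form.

milibʊdaɹihi

Substitution: /θ/ → /m/, giving /mlbʊdaɹh/.
The consonants /m/, /l/, /ɹ/, /h/ cannot be parsed into a legal (C)V syllable (no codas are permitted; onsets are limited to one consonant).
Inserting the epenthetic vowel yields /m/ → /mi/, /l/ → /li/, /ɹ/ → /ɹi/, /h/ → /hi/.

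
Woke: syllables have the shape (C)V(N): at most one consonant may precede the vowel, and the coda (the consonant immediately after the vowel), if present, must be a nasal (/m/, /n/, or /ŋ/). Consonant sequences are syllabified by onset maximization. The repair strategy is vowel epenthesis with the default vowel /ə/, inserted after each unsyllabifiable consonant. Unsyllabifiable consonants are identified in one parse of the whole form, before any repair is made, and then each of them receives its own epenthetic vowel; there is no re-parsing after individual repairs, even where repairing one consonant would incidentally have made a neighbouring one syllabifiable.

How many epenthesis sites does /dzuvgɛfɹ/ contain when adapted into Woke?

The unsyllabifiable consonants are /d/, /v/, /f/, /ɹ/; each receives one epenthetic vowel.

4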